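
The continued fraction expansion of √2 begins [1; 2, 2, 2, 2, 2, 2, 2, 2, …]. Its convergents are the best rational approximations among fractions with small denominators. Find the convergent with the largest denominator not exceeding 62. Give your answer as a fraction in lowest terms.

41/29

a_0 = 1: 1/1  (≤ bound)
a_1 = 2: 3/2  (≤ bound)
a_2 = 2: 7/5  (≤ bound)
a_3 = 2: 17/12  (≤ bound)
a_4 = 2: 41/29  (≤ bound)
a_5 = 2: 99/70  (> 62, stop)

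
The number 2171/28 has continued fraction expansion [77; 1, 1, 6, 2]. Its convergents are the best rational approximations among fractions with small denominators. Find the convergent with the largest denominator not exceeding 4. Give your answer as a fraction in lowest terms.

155/2

List convergents until the denominator exceeds the bound:
a_0 = 77: 77/1  (≤ bound)
a_1 = 1: 78/1  (≤ bound)
a_2 = 1: 155/2  (≤ bound)
a_3 = 6: 1008/13  (> 4, stop)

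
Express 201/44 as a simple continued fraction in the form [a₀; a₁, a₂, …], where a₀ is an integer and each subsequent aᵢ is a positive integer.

[4; 1, 1, 3, 6]

201 ÷ 44 → quotient 4, remainder 25
44 ÷ 25 → quotient 1, remainder 19
25 ÷ 19 → quotient 1, remainder 6
19 ÷ 6 → quotient 3, remainder 1
6 ÷ 1 → quotient 6, remainder 0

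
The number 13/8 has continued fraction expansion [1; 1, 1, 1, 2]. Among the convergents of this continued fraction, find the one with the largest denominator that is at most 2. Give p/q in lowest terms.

3/2

a_0 = 1: 1/1  (≤ bound)
a_1 = 1: 2/1  (≤ bound)
a_2 = 1: 3/2  (≤ bound)
a_3 = 1: 5/3  (> 2, stop)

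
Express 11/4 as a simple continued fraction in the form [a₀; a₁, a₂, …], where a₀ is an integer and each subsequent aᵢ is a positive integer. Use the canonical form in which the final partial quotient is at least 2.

Apply division with remainder until the remainder is 0:
⌊11/4⌋ = 2, remainder 3
⌊4/3⌋ = 1, remainder 1
⌊3/1⌋ = 3, remainder 0

[2; 1, 3]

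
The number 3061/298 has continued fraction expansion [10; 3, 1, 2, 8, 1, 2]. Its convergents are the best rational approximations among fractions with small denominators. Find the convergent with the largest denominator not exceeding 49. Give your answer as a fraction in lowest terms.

113/11

List convergents until the denominator exceeds the bound:
a_0 = 10: 10/1  (≤ bound)
a_1 = 3: 31/3  (≤ bound)
a_2 = 1: 41/4  (≤ bound)
a_3 = 2: 113/11  (≤ bound)
a_4 = 8: 945/92  (> 49, stop)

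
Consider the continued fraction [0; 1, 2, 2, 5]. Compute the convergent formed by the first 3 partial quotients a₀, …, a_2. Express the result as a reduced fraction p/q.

2/3

a_0 = 0: 0/1
a_1 = 1: 1/1
a_2 = 2: 2/3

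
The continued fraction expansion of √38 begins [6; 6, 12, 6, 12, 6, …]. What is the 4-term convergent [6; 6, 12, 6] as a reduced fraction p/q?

Start with 6.
12 + 1/(6/1) = 12 + 1/6 = 73/6
6 + 1/(73/6) = 6 + 6/73 = 444/73
6 + 1/(444/73) = 6 + 73/444 = 2737/444

2737/444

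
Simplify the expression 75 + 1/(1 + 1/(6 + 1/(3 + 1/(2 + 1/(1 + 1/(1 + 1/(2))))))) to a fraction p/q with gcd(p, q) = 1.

Build up convergents one term at a time:
a_0 = 75: 75/1
a_1 = 1: 76/1
a_2 = 6: 531/7
a_3 = 3: 1669/22
a_4 = 2: 3869/51
a_5 = 1: 5538/73
a_6 = 1: 9407/124
a_7 = 2: 24352/321

24352/321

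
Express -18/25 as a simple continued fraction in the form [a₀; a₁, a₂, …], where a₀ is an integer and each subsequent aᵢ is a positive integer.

⌊-18/25⌋ = -1, remainder 7
⌊25/7⌋ = 3, remainder 4
⌊7/4⌋ = 1, remainder 3
⌊4/3⌋ = 1, remainder 1
⌊3/1⌋ = 3, remainder 0

[-1; 3, 1, 1, 3]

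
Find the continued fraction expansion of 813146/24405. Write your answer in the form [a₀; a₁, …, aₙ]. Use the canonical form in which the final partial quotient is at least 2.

⌊813146/24405⌋ = 33, remainder 7781
⌊24405/7781⌋ = 3, remainder 1062
⌊7781/1062⌋ = 7, remainder 347
⌊1062/347⌋ = 3, remainder 21
⌊347/21⌋ = 16, remainder 11
⌊21/11⌋ = 1, remainder 10
⌊11/10⌋ = 1, remainder 1
⌊10/1⌋ = 10, remainder 0

[33; 3, 7, 3, 16, 1, 1, 10]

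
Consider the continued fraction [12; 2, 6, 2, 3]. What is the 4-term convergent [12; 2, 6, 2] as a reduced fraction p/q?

349/28

Work from the innermost term outward:
Start with 2.
6 + 1/(2/1) = 6 + 1/2 = 13/2
2 + 1/(13/2) = 2 + 2/13 = 28/13
12 + 1/(28/13) = 12 + 13/28 = 349/28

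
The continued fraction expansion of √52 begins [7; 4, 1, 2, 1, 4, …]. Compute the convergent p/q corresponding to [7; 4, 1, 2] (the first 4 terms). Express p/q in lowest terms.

101/14

Start with 2.
1 + 1/(2/1) = 1 + 1/2 = 3/2
4 + 1/(3/2) = 4 + 2/3 = 14/3
7 + 1/(14/3) = 7 + 3/14 = 101/14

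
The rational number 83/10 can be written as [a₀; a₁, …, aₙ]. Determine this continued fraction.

83 ÷ 10 → quotient 8, remainder 3
10 ÷ 3 → quotient 3, remainder 1
3 ÷ 1 → quotient 3, remainder 0

[8; 3, 3]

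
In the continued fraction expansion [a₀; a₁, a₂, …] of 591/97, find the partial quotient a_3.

591 ÷ 97 → quotient 6, remainder 9
97 ÷ 9 → quotient 10, remainder 7
9 ÷ 7 → quotient 1, remainder 2
7 ÷ 2 → quotient 3, remainder 1

3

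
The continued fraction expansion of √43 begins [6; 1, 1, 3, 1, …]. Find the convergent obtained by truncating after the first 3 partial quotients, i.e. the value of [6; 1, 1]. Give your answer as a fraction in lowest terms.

13/2

Use the convergent recurrence hₖ = aₖ·hₖ₋₁ + hₖ₋₂ (and likewise for the denominators kₖ):
a_0 = 6: 6/1
a_1 = 1: 7/1
a_2 = 1: 13/2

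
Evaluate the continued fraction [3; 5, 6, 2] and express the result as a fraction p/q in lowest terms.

214/67

Starting at the tail and folding back:
Start with 2.
6 + 1/(2/1) = 6 + 1/2 = 13/2
5 + 1/(13/2) = 5 + 2/13 = 67/13
3 + 1/(67/13) = 3 + 13/67 = 214/67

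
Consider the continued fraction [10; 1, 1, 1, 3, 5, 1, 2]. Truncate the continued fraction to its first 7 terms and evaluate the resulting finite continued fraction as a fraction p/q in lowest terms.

a_0 = 10: 10/1
a_1 = 1: 11/1
a_2 = 1: 21/2
a_3 = 1: 32/3
a_4 = 3: 117/11
a_5 = 5: 617/58
a_6 = 1: 734/69

734/69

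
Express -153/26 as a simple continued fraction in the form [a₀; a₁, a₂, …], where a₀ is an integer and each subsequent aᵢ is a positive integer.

[-6; 8, 1, 2]

⌊-153/26⌋ = -6, remainder 3
⌊26/3⌋ = 8, remainder 2
⌊3/2⌋ = 1, remainder 1
⌊2/1⌋ = 2, remainder 0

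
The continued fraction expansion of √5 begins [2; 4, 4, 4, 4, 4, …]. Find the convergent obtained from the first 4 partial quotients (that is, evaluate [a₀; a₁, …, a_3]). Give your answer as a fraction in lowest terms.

161/72

Work from the innermost term outward:
Start with 4.
4 + 1/(4/1) = 4 + 1/4 = 17/4
4 + 1/(17/4) = 4 + 4/17 = 72/17
2 + 1/(72/17) = 2 + 17/72 = 161/72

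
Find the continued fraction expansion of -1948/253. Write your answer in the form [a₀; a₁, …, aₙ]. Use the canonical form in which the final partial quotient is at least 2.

[-8; 3, 3, 25]

Repeatedly divide and take the remainder:
-1948 ÷ 253 → quotient -8, remainder 76
253 ÷ 76 → quotient 3, remainder 25
76 ÷ 25 → quotient 3, remainder 1
25 ÷ 1 → quotient 25, remainder 0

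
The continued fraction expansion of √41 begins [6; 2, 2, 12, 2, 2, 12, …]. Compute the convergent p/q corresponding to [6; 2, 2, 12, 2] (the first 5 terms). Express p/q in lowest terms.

a_0 = 6: 6/1
a_1 = 2: 13/2
a_2 = 2: 32/5
a_3 = 12: 397/62
a_4 = 2: 826/129

826/129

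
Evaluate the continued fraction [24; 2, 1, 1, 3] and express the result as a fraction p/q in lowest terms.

439/18

Collapse the nested fraction from the inside out:
Start with 3.
1 + 1/(3/1) = 1 + 1/3 = 4/3
1 + 1/(4/3) = 1 + 3/4 = 7/4
2 + 1/(7/4) = 2 + 4/7 = 18/7
24 + 1/(18/7) = 24 + 7/18 = 439/18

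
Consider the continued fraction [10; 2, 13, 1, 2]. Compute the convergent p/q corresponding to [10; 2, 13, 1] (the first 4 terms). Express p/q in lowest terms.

304/29

Work from the innermost term outward:
Start with 1.
13 + 1/(1/1) = 13 + 1/1 = 14/1
2 + 1/(14/1) = 2 + 1/14 = 29/14
10 + 1/(29/14) = 10 + 14/29 = 304/29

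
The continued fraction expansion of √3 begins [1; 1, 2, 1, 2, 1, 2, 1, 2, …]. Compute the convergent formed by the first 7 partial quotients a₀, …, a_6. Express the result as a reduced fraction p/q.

Start with 2.
1 + 1/(2/1) = 1 + 1/2 = 3/2
2 + 1/(3/2) = 2 + 2/3 = 8/3
1 + 1/(8/3) = 1 + 3/8 = 11/8
2 + 1/(11/8) = 2 + 8/11 = 30/11
1 + 1/(30/11) = 1 + 11/30 = 41/30
1 + 1/(41/30) = 1 + 30/41 = 71/41

71/41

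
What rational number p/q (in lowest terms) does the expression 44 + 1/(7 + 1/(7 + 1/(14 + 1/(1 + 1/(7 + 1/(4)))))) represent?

a_0 = 44: 44/1
a_1 = 7: 309/7
a_2 = 7: 2207/50
a_3 = 14: 31207/707
a_4 = 1: 33414/757
a_5 = 7: 265105/6006
a_6 = 4: 1093834/24781

1093834/24781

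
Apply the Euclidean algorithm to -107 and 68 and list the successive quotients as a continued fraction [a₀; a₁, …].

Run the Euclidean algorithm, recording each quotient:
-107 ÷ 68 → quotient -2, remainder 29
68 ÷ 29 → quotient 2, remainder 10
29 ÷ 10 → quotient 2, remainder 9
10 ÷ 9 → quotient 1, remainder 1
9 ÷ 1 → quotient 9, remainder 0

[-2; 2, 2, 1, 9]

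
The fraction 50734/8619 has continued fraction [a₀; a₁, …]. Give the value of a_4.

Run the Euclidean algorithm, recording each quotient:
⌊50734/8619⌋ = 5, remainder 7639
⌊8619/7639⌋ = 1, remainder 980
⌊7639/980⌋ = 7, remainder 779
⌊980/779⌋ = 1, remainder 201
⌊779/201⌋ = 3, remainder 176

3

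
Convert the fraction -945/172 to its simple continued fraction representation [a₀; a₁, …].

[-6; 1, 1, 42, 2]

Run the Euclidean algorithm, recording each quotient:
-945 ÷ 172 → quotient -6, remainder 87
172 ÷ 87 → quotient 1, remainder 85
87 ÷ 85 → quotient 1, remainder 2
85 ÷ 2 → quotient 42, remainder 1
2 ÷ 1 → quotient 2, remainder 0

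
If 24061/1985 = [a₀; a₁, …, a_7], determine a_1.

24061 = 12·1985 + 241, so a_0 = 12
1985 = 8·241 + 57, so a_1 = 8

8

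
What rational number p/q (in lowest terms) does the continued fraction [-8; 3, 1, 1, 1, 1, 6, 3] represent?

-2896/375

Start with 3.
6 + 1/(3/1) = 6 + 1/3 = 19/3
1 + 1/(19/3) = 1 + 3/19 = 22/19
1 + 1/(22/19) = 1 + 19/22 = 41/22
1 + 1/(41/22) = 1 + 22/41 = 63/41
1 + 1/(63/41) = 1 + 41/63 = 104/63
3 + 1/(104/63) = 3 + 63/104 = 375/104
-8 + 1/(375/104) = -8 + 104/375 = -2896/375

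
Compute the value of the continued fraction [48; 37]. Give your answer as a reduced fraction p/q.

Start with 37.
48 + 1/(37/1) = 48 + 1/37 = 1777/37

1777/37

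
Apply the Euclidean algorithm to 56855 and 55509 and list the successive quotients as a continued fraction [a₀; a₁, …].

[1; 41, 4, 5, 1, 53]

Repeatedly divide and take the remainder:
⌊56855/55509⌋ = 1, remainder 1346
⌊55509/1346⌋ = 41, remainder 323
⌊1346/323⌋ = 4, remainder 54
⌊323/54⌋ = 5, remainder 53
⌊54/53⌋ = 1, remainder 1
⌊53/1⌋ = 53, remainder 0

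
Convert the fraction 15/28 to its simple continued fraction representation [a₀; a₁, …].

15 = 0·28 + 15, so a_0 = 0
28 = 1·15 + 13, so a_1 = 1
15 = 1·13 + 2, so a_2 = 1
13 = 6·2 + 1, so a_3 = 6
2 = 2·1 + 0, so a_4 = 2

[0; 1, 1, 6, 2]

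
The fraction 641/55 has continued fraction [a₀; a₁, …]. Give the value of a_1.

1

Repeatedly divide and take the remainder:
641 = 11·55 + 36, so a_0 = 11
55 = 1·36 + 19, so a_1 = 1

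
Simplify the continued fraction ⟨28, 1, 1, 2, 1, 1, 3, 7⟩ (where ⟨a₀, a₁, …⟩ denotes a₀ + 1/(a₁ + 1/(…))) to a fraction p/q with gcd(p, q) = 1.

8946/313

a_0 = 28: 28/1
a_1 = 1: 29/1
a_2 = 1: 57/2
a_3 = 2: 143/5
a_4 = 1: 200/7
a_5 = 1: 343/12
a_6 = 3: 1229/43
a_7 = 7: 8946/313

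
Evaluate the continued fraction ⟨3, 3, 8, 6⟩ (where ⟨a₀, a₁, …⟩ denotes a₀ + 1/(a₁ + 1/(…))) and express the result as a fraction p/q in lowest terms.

Build up convergents one term at a time:
a_0 = 3: 3/1
a_1 = 3: 10/3
a_2 = 8: 83/25
a_3 = 6: 508/153

508/153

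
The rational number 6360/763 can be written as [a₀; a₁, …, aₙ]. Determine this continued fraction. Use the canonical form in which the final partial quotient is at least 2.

[8; 2, 1, 50, 5]

Apply division with remainder until the remainder is 0:
6360 ÷ 763 → quotient 8, remainder 256
763 ÷ 256 → quotient 2, remainder 251
256 ÷ 251 → quotient 1, remainder 5
251 ÷ 5 → quotient 50, remainder 1
5 ÷ 1 → quotient 5, remainder 0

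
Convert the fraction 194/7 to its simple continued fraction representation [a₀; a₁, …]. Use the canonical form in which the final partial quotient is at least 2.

194 = 27·7 + 5, so a_0 = 27
7 = 1·5 + 2, so a_1 = 1
5 = 2·2 + 1, so a_2 = 2
2 = 2·1 + 0, so a_3 = 2

[27; 1, 2, 2]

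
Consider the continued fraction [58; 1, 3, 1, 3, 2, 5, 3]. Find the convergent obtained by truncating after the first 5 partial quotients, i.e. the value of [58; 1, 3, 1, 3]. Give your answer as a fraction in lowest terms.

a_0 = 58: 58/1
a_1 = 1: 59/1
a_2 = 3: 235/4
a_3 = 1: 294/5
a_4 = 3: 1117/19

1117/19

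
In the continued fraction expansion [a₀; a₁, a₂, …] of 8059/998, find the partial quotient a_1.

Run the Euclidean algorithm, recording each quotient:
⌊8059/998⌋ = 8, remainder 75
⌊998/75⌋ = 13, remainder 23

13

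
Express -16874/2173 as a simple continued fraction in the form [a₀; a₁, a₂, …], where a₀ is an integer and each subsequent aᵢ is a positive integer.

-16874 ÷ 2173 → quotient -8, remainder 510
2173 ÷ 510 → quotient 4, remainder 133
510 ÷ 133 → quotient 3, remainder 111
133 ÷ 111 → quotient 1, remainder 22
111 ÷ 22 → quotient 5, remainder 1
22 ÷ 1 → quotient 22, remainder 0

[-8; 4, 3, 1, 5, 22]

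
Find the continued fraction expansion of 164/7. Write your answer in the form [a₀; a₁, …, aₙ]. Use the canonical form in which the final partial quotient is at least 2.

164 = 23·7 + 3, so a_0 = 23
7 = 2·3 + 1, so a_1 = 2
3 = 3·1 + 0, so a_2 = 3

[23; 2, 3]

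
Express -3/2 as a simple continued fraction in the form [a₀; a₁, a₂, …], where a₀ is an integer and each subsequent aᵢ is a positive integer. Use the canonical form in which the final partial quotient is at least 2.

[-2; 2]

Repeatedly divide and take the remainder:
⌊-3/2⌋ = -2, remainder 1
⌊2/1⌋ = 2, remainder 0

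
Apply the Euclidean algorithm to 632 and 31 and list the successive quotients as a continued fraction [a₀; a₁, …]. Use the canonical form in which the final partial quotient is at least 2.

[20; 2, 1, 1, 2, 2]

632 ÷ 31 → quotient 20, remainder 12
31 ÷ 12 → quotient 2, remainder 7
12 ÷ 7 → quotient 1, remainder 5
7 ÷ 5 → quotient 1, remainder 2
5 ÷ 2 → quotient 2, remainder 1
2 ÷ 1 → quotient 2, remainder 0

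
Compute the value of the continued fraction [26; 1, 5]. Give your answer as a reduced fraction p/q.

161/6

Start with 5.
1 + 1/(5/1) = 1 + 1/5 = 6/5
26 + 1/(6/5) = 26 + 5/6 = 161/6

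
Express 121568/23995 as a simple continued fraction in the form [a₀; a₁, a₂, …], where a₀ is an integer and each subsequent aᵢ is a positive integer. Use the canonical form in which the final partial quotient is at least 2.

Repeatedly divide and take the remainder:
⌊121568/23995⌋ = 5, remainder 1593
⌊23995/1593⌋ = 15, remainder 100
⌊1593/100⌋ = 15, remainder 93
⌊100/93⌋ = 1, remainder 7
⌊93/7⌋ = 13, remainder 2
⌊7/2⌋ = 3, remainder 1
⌊2/1⌋ = 2, remainder 0

[5; 15, 15, 1, 13, 3, 2]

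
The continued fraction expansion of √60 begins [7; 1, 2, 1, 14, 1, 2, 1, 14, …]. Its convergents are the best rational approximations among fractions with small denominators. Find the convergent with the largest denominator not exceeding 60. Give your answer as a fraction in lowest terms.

a_0 = 7: 7/1  (≤ bound)
a_1 = 1: 8/1  (≤ bound)
a_2 = 2: 23/3  (≤ bound)
a_3 = 1: 31/4  (≤ bound)
a_4 = 14: 457/59  (≤ bound)
a_5 = 1: 488/63  (> 60, stop)

457/59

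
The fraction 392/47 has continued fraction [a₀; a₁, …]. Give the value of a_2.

1

⌊392/47⌋ = 8, remainder 16
⌊47/16⌋ = 2, remainder 15
⌊16/15⌋ = 1, remainder 1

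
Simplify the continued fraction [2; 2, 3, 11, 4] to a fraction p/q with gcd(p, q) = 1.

a_0 = 2: 2/1
a_1 = 2: 5/2
a_2 = 3: 17/7
a_3 = 11: 192/79
a_4 = 4: 785/323

785/323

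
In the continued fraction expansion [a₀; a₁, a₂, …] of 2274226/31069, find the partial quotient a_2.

Run the Euclidean algorithm, recording each quotient:
⌊2274226/31069⌋ = 73, remainder 6189
⌊31069/6189⌋ = 5, remainder 124
⌊6189/124⌋ = 49, remainder 113

49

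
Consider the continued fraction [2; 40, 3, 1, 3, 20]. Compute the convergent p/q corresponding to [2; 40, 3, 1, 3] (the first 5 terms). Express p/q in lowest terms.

Start with 3.
1 + 1/(3/1) = 1 + 1/3 = 4/3
3 + 1/(4/3) = 3 + 3/4 = 15/4
40 + 1/(15/4) = 40 + 4/15 = 604/15
2 + 1/(604/15) = 2 + 15/604 = 1223/604

1223/604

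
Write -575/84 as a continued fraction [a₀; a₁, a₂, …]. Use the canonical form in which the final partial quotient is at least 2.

-575 = -7·84 + 13, so a_0 = -7
84 = 6·13 + 6, so a_1 = 6
13 = 2·6 + 1, so a_2 = 2
6 = 6·1 + 0, so a_3 = 6

[-7; 6, 2, 6]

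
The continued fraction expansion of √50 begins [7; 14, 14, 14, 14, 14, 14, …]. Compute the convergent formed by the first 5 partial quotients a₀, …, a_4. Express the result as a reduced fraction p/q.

275807/39005

a_0 = 7: 7/1
a_1 = 14: 99/14
a_2 = 14: 1393/197
a_3 = 14: 19601/2772
a_4 = 14: 275807/39005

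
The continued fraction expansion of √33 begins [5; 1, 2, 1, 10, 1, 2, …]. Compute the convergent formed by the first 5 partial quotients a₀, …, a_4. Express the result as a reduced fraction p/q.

247/43

Starting at the tail and folding back:
Start with 10.
1 + 1/(10/1) = 1 + 1/10 = 11/10
2 + 1/(11/10) = 2 + 10/11 = 32/11
1 + 1/(32/11) = 1 + 11/32 = 43/32
5 + 1/(43/32) = 5 + 32/43 = 247/43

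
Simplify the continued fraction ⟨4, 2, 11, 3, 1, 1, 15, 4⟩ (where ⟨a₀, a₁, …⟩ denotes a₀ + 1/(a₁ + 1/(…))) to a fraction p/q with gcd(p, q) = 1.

a_0 = 4: 4/1
a_1 = 2: 9/2
a_2 = 11: 103/23
a_3 = 3: 318/71
a_4 = 1: 421/94
a_5 = 1: 739/165
a_6 = 15: 11506/2569
a_7 = 4: 46763/10441

46763/10441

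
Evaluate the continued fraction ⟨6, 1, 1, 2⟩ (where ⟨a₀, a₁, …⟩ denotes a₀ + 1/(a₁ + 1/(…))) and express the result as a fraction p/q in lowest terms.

33/5

a_0 = 6: 6/1
a_1 = 1: 7/1
a_2 = 1: 13/2
a_3 = 2: 33/5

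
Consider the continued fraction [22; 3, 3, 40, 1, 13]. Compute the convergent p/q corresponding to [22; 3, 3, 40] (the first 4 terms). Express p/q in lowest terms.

8987/403

Starting at the tail and folding back:
Start with 40.
3 + 1/(40/1) = 3 + 1/40 = 121/40
3 + 1/(121/40) = 3 + 40/121 = 403/121
22 + 1/(403/121) = 22 + 121/403 = 8987/403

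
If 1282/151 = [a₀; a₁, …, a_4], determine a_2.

24

Repeatedly divide and take the remainder:
1282 = 8·151 + 74, so a_0 = 8
151 = 2·74 + 3, so a_1 = 2
74 = 24·3 + 2, so a_2 = 24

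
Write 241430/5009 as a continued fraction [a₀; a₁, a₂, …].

[48; 5, 52, 1, 1, 9]

⌊241430/5009⌋ = 48, remainder 998
⌊5009/998⌋ = 5, remainder 19
⌊998/19⌋ = 52, remainder 10
⌊19/10⌋ = 1, remainder 9
⌊10/9⌋ = 1, remainder 1
⌊9/1⌋ = 9, remainder 0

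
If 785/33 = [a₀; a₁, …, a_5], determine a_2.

Run the Euclidean algorithm, recording each quotient:
785 ÷ 33 → quotient 23, remainder 26
33 ÷ 26 → quotient 1, remainder 7
26 ÷ 7 → quotient 3, remainder 5

3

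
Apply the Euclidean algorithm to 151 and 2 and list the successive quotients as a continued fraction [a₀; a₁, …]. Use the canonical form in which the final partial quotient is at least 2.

[75; 2]

Repeatedly divide and take the remainder:
151 ÷ 2 → quotient 75, remainder 1
2 ÷ 1 → quotient 2, remainder 0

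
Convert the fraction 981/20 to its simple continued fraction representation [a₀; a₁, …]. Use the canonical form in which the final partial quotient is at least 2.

Repeatedly divide and take the remainder:
981 = 49·20 + 1, so a_0 = 49
20 = 20·1 + 0, so a_1 = 20

[49; 20]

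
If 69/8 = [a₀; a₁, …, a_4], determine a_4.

69 ÷ 8 → quotient 8, remainder 5
8 ÷ 5 → quotient 1, remainder 3
5 ÷ 3 → quotient 1, remainder 2
3 ÷ 2 → quotient 1, remainder 1
2 ÷ 1 → quotient 2, remainder 0

2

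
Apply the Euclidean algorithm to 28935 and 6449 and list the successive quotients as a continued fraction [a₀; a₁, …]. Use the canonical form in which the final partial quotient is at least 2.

[4; 2, 18, 2, 1, 4, 12]

Repeatedly divide and take the remainder:
28935 = 4·6449 + 3139, so a_0 = 4
6449 = 2·3139 + 171, so a_1 = 2
3139 = 18·171 + 61, so a_2 = 18
171 = 2·61 + 49, so a_3 = 2
61 = 1·49 + 12, so a_4 = 1
49 = 4·12 + 1, so a_5 = 4
12 = 12·1 + 0, so a_6 = 12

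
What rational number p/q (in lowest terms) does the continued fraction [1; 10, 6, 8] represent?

547/498

Start with 8.
6 + 1/(8/1) = 6 + 1/8 = 49/8
10 + 1/(49/8) = 10 + 8/49 = 498/49
1 + 1/(498/49) = 1 + 49/498 = 547/498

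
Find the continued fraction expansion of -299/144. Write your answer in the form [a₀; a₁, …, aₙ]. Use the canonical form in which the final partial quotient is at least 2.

-299 = -3·144 + 133, so a_0 = -3
144 = 1·133 + 11, so a_1 = 1
133 = 12·11 + 1, so a_2 = 12
11 = 11·1 + 0, so a_3 = 11

[-3; 1, 12, 11]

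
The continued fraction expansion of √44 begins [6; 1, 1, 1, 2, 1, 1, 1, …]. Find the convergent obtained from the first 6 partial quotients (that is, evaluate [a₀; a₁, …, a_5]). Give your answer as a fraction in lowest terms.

73/11

Start with 1.
2 + 1/(1/1) = 2 + 1/1 = 3/1
1 + 1/(3/1) = 1 + 1/3 = 4/3
1 + 1/(4/3) = 1 + 3/4 = 7/4
1 + 1/(7/4) = 1 + 4/7 = 11/7
6 + 1/(11/7) = 6 + 7/11 = 73/11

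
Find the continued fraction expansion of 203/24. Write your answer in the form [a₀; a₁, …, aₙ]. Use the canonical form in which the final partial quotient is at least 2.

[8; 2, 5, 2]

⌊203/24⌋ = 8, remainder 11
⌊24/11⌋ = 2, remainder 2
⌊11/2⌋ = 5, remainder 1
⌊2/1⌋ = 2, remainder 0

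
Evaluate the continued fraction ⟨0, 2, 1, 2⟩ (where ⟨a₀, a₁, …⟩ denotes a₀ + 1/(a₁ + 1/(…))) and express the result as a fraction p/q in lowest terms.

Build up convergents one term at a time:
a_0 = 0: 0/1
a_1 = 2: 1/2
a_2 = 1: 1/3
a_3 = 2: 3/8

3/8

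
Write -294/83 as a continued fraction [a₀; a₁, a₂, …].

[-4; 2, 5, 2, 3]

Apply division with remainder until the remainder is 0:
-294 = -4·83 + 38, so a_0 = -4
83 = 2·38 + 7, so a_1 = 2
38 = 5·7 + 3, so a_2 = 5
7 = 2·3 + 1, so a_3 = 2
3 = 3·1 + 0, so a_4 = 3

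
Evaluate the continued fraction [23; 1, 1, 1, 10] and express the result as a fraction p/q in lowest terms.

Starting at the tail and folding back:
Start with 10.
1 + 1/(10/1) = 1 + 1/10 = 11/10
1 + 1/(11/10) = 1 + 10/11 = 21/11
1 + 1/(21/11) = 1 + 11/21 = 32/21
23 + 1/(32/21) = 23 + 21/32 = 757/32

757/32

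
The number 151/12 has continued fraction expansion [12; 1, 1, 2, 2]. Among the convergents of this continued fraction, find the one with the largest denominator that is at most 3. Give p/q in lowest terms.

a_0 = 12: 12/1  (≤ bound)
a_1 = 1: 13/1  (≤ bound)
a_2 = 1: 25/2  (≤ bound)
a_3 = 2: 63/5  (> 3, stop)

25/2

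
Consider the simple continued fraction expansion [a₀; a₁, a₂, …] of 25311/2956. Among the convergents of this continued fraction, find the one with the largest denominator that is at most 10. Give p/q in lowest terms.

60/7

a_0 = 8: 8/1  (≤ bound)
a_1 = 1: 9/1  (≤ bound)
a_2 = 1: 17/2  (≤ bound)
a_3 = 3: 60/7  (≤ bound)
a_4 = 2: 137/16  (> 10, stop)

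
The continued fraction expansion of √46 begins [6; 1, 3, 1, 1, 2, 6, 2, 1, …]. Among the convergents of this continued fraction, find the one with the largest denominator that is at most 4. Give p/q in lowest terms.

27/4

a_0 = 6: 6/1  (≤ bound)
a_1 = 1: 7/1  (≤ bound)
a_2 = 3: 27/4  (≤ bound)
a_3 = 1: 34/5  (> 4, stop)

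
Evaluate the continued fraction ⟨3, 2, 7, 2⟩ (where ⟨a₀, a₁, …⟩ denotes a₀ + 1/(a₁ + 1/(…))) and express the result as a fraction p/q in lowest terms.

Start with 2.
7 + 1/(2/1) = 7 + 1/2 = 15/2
2 + 1/(15/2) = 2 + 2/15 = 32/15
3 + 1/(32/15) = 3 + 15/32 = 111/32

111/32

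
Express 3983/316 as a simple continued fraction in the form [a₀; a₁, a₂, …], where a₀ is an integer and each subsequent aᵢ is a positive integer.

Apply division with remainder until the remainder is 0:
3983 ÷ 316 → quotient 12, remainder 191
316 ÷ 191 → quotient 1, remainder 125
191 ÷ 125 → quotient 1, remainder 66
125 ÷ 66 → quotient 1, remainder 59
66 ÷ 59 → quotient 1, remainder 7
59 ÷ 7 → quotient 8, remainder 3
7 ÷ 3 → quotient 2, remainder 1
3 ÷ 1 → quotient 3, remainder 0

[12; 1, 1, 1, 1, 8, 2, 3]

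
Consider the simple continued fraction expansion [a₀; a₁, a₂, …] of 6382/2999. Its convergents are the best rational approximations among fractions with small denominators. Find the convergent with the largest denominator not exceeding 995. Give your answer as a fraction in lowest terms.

a_0 = 2: 2/1  (≤ bound)
a_1 = 7: 15/7  (≤ bound)
a_2 = 1: 17/8  (≤ bound)
a_3 = 4: 83/39  (≤ bound)
a_4 = 3: 266/125  (≤ bound)
a_5 = 1: 349/164  (≤ bound)
a_6 = 5: 2011/945  (≤ bound)
a_7 = 3: 6382/2999  (> 995, stop)

2011/945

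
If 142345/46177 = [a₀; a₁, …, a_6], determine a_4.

13

Apply division with remainder until the remainder is 0:
142345 ÷ 46177 → quotient 3, remainder 3814
46177 ÷ 3814 → quotient 12, remainder 409
3814 ÷ 409 → quotient 9, remainder 133
409 ÷ 133 → quotient 3, remainder 10
133 ÷ 10 → quotient 13, remainder 3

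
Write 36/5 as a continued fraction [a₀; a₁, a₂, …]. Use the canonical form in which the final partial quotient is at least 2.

36 = 7·5 + 1, so a_0 = 7
5 = 5·1 + 0, so a_1 = 5

[7; 5]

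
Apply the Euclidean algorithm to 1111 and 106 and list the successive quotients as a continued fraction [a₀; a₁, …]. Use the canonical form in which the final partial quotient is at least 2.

1111 ÷ 106 → quotient 10, remainder 51
106 ÷ 51 → quotient 2, remainder 4
51 ÷ 4 → quotient 12, remainder 3
4 ÷ 3 → quotient 1, remainder 1
3 ÷ 1 → quotient 3, remainder 0

[10; 2, 12, 1, 3]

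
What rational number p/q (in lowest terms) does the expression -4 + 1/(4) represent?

-15/4

Compute successive convergents:
a_0 = -4: -4/1
a_1 = 4: -15/4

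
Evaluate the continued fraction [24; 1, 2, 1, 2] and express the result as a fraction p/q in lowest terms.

Start with 2.
1 + 1/(2/1) = 1 + 1/2 = 3/2
2 + 1/(3/2) = 2 + 2/3 = 8/3
1 + 1/(8/3) = 1 + 3/8 = 11/8
24 + 1/(11/8) = 24 + 8/11 = 272/11

272/11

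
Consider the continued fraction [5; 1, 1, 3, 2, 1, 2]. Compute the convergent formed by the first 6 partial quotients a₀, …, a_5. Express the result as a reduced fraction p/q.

Start with 1.
2 + 1/(1/1) = 2 + 1/1 = 3/1
3 + 1/(3/1) = 3 + 1/3 = 10/3
1 + 1/(10/3) = 1 + 3/10 = 13/10
1 + 1/(13/10) = 1 + 10/13 = 23/13
5 + 1/(23/13) = 5 + 13/23 = 128/23

128/23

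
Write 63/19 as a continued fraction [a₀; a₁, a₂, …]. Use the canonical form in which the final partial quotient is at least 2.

Run the Euclidean algorithm, recording each quotient:
⌊63/19⌋ = 3, remainder 6
⌊19/6⌋ = 3, remainder 1
⌊6/1⌋ = 6, remainder 0

[3; 3, 6]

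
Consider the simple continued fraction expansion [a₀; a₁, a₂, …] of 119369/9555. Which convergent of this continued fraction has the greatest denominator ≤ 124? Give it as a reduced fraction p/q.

862/69

a_0 = 12: 12/1  (≤ bound)
a_1 = 2: 25/2  (≤ bound)
a_2 = 34: 862/69  (≤ bound)
a_3 = 2: 1749/140  (> 124, stop)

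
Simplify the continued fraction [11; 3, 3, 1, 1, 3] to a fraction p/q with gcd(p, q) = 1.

927/82

Start with 3.
1 + 1/(3/1) = 1 + 1/3 = 4/3
1 + 1/(4/3) = 1 + 3/4 = 7/4
3 + 1/(7/4) = 3 + 4/7 = 25/7
3 + 1/(25/7) = 3 + 7/25 = 82/25
11 + 1/(82/25) = 11 + 25/82 = 927/82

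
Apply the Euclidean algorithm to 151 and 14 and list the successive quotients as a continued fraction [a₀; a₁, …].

[10; 1, 3, 1, 2]

151 = 10·14 + 11, so a_0 = 10
14 = 1·11 + 3, so a_1 = 1
11 = 3·3 + 2, so a_2 = 3
3 = 1·2 + 1, so a_3 = 1
2 = 2·1 + 0, so a_4 = 2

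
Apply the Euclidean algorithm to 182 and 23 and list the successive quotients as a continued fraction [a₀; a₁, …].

⌊182/23⌋ = 7, remainder 21
⌊23/21⌋ = 1, remainder 2
⌊21/2⌋ = 10, remainder 1
⌊2/1⌋ = 2, remainder 0

[7; 1, 10, 2]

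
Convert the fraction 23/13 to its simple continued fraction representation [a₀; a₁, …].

[1; 1, 3, 3]

23 ÷ 13 → quotient 1, remainder 10
13 ÷ 10 → quotient 1, remainder 3
10 ÷ 3 → quotient 3, remainder 1
3 ÷ 1 → quotient 3, remainder 0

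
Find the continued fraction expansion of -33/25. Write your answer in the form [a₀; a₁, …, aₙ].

-33 ÷ 25 → quotient -2, remainder 17
25 ÷ 17 → quotient 1, remainder 8
17 ÷ 8 → quotient 2, remainder 1
8 ÷ 1 → quotient 8, remainder 0

[-2; 1, 2, 8]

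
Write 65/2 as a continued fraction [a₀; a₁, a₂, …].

[32; 2]

65 = 32·2 + 1, so a_0 = 32
2 = 2·1 + 0, so a_1 = 2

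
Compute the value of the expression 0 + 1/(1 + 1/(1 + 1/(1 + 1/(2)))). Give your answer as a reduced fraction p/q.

5/8

a_0 = 0: 0/1
a_1 = 1: 1/1
a_2 = 1: 1/2
a_3 = 1: 2/3
a_4 = 2: 5/8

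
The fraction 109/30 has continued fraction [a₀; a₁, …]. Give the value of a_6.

2

109 ÷ 30 → quotient 3, remainder 19
30 ÷ 19 → quotient 1, remainder 11
19 ÷ 11 → quotient 1, remainder 8
11 ÷ 8 → quotient 1, remainder 3
8 ÷ 3 → quotient 2, remainder 2
3 ÷ 2 → quotient 1, remainder 1
2 ÷ 1 → quotient 2, remainder 0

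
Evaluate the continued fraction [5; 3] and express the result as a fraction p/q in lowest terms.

16/3

Work from the innermost term outward:
Start with 3.
5 + 1/(3/1) = 5 + 1/3 = 16/3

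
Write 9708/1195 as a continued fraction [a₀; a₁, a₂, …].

[8; 8, 13, 2, 5]

Repeatedly divide and take the remainder:
9708 = 8·1195 + 148, so a_0 = 8
1195 = 8·148 + 11, so a_1 = 8
148 = 13·11 + 5, so a_2 = 13
11 = 2·5 + 1, so a_3 = 2
5 = 5·1 + 0, so a_4 = 5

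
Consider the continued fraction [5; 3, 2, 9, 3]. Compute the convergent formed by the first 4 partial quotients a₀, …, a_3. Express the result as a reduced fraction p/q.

349/66

Start with 9.
2 + 1/(9/1) = 2 + 1/9 = 19/9
3 + 1/(19/9) = 3 + 9/19 = 66/19
5 + 1/(66/19) = 5 + 19/66 = 349/66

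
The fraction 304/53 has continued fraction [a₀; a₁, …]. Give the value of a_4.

3

Apply division with remainder until the remainder is 0:
304 ÷ 53 → quotient 5, remainder 39
53 ÷ 39 → quotient 1, remainder 14
39 ÷ 14 → quotient 2, remainder 11
14 ÷ 11 → quotient 1, remainder 3
11 ÷ 3 → quotient 3, remainder 2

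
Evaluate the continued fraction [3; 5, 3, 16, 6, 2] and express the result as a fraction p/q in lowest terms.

a_0 = 3: 3/1
a_1 = 5: 16/5
a_2 = 3: 51/16
a_3 = 16: 832/261
a_4 = 6: 5043/1582
a_5 = 2: 10918/3425

10918/3425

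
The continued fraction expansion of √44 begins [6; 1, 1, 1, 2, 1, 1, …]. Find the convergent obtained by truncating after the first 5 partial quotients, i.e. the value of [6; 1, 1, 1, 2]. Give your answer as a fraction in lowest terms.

53/8

Build up convergents one term at a time:
a_0 = 6: 6/1
a_1 = 1: 7/1
a_2 = 1: 13/2
a_3 = 1: 20/3
a_4 = 2: 53/8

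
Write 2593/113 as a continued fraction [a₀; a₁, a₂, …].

[22; 1, 17, 1, 5]

2593 = 22·113 + 107, so a_0 = 22
113 = 1·107 + 6, so a_1 = 1
107 = 17·6 + 5, so a_2 = 17
6 = 1·5 + 1, so a_3 = 1
5 = 5·1 + 0, so a_4 = 5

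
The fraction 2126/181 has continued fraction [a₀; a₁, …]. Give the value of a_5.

Run the Euclidean algorithm, recording each quotient:
⌊2126/181⌋ = 11, remainder 135
⌊181/135⌋ = 1, remainder 46
⌊135/46⌋ = 2, remainder 43
⌊46/43⌋ = 1, remainder 3
⌊43/3⌋ = 14, remainder 1
⌊3/1⌋ = 3, remainder 0

3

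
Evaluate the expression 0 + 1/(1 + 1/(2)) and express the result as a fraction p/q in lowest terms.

Starting at the tail and folding back:
Start with 2.
1 + 1/(2/1) = 1 + 1/2 = 3/2
0 + 1/(3/2) = 0 + 2/3 = 2/3

2/3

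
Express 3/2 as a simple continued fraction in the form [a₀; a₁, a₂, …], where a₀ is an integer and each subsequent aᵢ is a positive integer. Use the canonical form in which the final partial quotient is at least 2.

3 = 1·2 + 1, so a_0 = 1
2 = 2·1 + 0, so a_1 = 2

[1; 2]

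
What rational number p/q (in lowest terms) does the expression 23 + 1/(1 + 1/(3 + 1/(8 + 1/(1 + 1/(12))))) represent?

Start with 12.
1 + 1/(12/1) = 1 + 1/12 = 13/12
8 + 1/(13/12) = 8 + 12/13 = 116/13
3 + 1/(116/13) = 3 + 13/116 = 361/116
1 + 1/(361/116) = 1 + 116/361 = 477/361
23 + 1/(477/361) = 23 + 361/477 = 11332/477

11332/477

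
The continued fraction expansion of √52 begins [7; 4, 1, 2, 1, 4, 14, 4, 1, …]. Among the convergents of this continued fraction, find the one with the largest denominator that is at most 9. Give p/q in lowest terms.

a_0 = 7: 7/1  (≤ bound)
a_1 = 4: 29/4  (≤ bound)
a_2 = 1: 36/5  (≤ bound)
a_3 = 2: 101/14  (> 9, stop)

36/5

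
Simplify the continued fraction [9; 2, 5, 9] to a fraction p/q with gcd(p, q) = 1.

955/101

Starting at the tail and folding back:
Start with 9.
5 + 1/(9/1) = 5 + 1/9 = 46/9
2 + 1/(46/9) = 2 + 9/46 = 101/46
9 + 1/(101/46) = 9 + 46/101 = 955/101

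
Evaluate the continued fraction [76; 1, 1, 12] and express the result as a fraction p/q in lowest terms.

Start with 12.
1 + 1/(12/1) = 1 + 1/12 = 13/12
1 + 1/(13/12) = 1 + 12/13 = 25/13
76 + 1/(25/13) = 76 + 13/25 = 1913/25

1913/25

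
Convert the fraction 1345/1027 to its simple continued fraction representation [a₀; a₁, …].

⌊1345/1027⌋ = 1, remainder 318
⌊1027/318⌋ = 3, remainder 73
⌊318/73⌋ = 4, remainder 26
⌊73/26⌋ = 2, remainder 21
⌊26/21⌋ = 1, remainder 5
⌊21/5⌋ = 4, remainder 1
⌊5/1⌋ = 5, remainder 0

[1; 3, 4, 2, 1, 4, 5]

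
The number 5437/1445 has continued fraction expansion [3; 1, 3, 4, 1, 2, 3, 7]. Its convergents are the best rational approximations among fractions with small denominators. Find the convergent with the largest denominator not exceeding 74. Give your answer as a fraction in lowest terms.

222/59

a_0 = 3: 3/1  (≤ bound)
a_1 = 1: 4/1  (≤ bound)
a_2 = 3: 15/4  (≤ bound)
a_3 = 4: 64/17  (≤ bound)
a_4 = 1: 79/21  (≤ bound)
a_5 = 2: 222/59  (≤ bound)
a_6 = 3: 745/198  (> 74, stop)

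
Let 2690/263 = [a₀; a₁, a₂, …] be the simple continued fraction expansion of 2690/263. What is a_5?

Run the Euclidean algorithm, recording each quotient:
2690 = 10·263 + 60, so a_0 = 10
263 = 4·60 + 23, so a_1 = 4
60 = 2·23 + 14, so a_2 = 2
23 = 1·14 + 9, so a_3 = 1
14 = 1·9 + 5, so a_4 = 1
9 = 1·5 + 4, so a_5 = 1

1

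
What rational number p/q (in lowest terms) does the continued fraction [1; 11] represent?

a_0 = 1: 1/1
a_1 = 11: 12/11

12/11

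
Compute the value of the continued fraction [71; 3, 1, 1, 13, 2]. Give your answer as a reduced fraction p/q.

Start with 2.
13 + 1/(2/1) = 13 + 1/2 = 27/2
1 + 1/(27/2) = 1 + 2/27 = 29/27
1 + 1/(29/27) = 1 + 27/29 = 56/29
3 + 1/(56/29) = 3 + 29/56 = 197/56
71 + 1/(197/56) = 71 + 56/197 = 14043/197

14043/197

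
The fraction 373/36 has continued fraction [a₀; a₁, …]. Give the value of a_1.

2

373 = 10·36 + 13, so a_0 = 10
36 = 2·13 + 10, so a_1 = 2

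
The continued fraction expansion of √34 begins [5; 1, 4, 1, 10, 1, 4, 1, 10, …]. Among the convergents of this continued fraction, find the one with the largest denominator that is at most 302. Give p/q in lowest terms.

List convergents until the denominator exceeds the bound:
a_0 = 5: 5/1  (≤ bound)
a_1 = 1: 6/1  (≤ bound)
a_2 = 4: 29/5  (≤ bound)
a_3 = 1: 35/6  (≤ bound)
a_4 = 10: 379/65  (≤ bound)
a_5 = 1: 414/71  (≤ bound)
a_6 = 4: 2035/349  (> 302, stop)

414/71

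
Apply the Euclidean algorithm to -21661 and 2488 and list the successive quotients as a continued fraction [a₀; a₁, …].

-21661 = -9·2488 + 731, so a_0 = -9
2488 = 3·731 + 295, so a_1 = 3
731 = 2·295 + 141, so a_2 = 2
295 = 2·141 + 13, so a_3 = 2
141 = 10·13 + 11, so a_4 = 10
13 = 1·11 + 2, so a_5 = 1
11 = 5·2 + 1, so a_6 = 5
2 = 2·1 + 0, so a_7 = 2

[-9; 3, 2, 2, 10, 1, 5, 2]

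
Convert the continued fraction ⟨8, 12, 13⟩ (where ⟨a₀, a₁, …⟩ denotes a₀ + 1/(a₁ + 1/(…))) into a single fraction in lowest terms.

1269/157

Start with 13.
12 + 1/(13/1) = 12 + 1/13 = 157/13
8 + 1/(157/13) = 8 + 13/157 = 1269/157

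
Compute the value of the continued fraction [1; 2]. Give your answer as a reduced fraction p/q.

Compute successive convergents:
a_0 = 1: 1/1
a_1 = 2: 3/2

3/2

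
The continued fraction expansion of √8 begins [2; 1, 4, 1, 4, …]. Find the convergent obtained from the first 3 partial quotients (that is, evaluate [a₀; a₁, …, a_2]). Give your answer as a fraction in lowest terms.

14/5

Build up convergents one term at a time:
a_0 = 2: 2/1
a_1 = 1: 3/1
a_2 = 4: 14/5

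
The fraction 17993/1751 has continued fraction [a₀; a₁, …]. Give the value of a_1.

⌊17993/1751⌋ = 10, remainder 483
⌊1751/483⌋ = 3, remainder 302

3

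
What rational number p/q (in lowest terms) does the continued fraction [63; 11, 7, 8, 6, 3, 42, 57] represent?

Use the convergent recurrence hₖ = aₖ·hₖ₋₁ + hₖ₋₂ (and likewise for the denominators kₖ):
a_0 = 63: 63/1
a_1 = 11: 694/11
a_2 = 7: 4921/78
a_3 = 8: 40062/635
a_4 = 6: 245293/3888
a_5 = 3: 775941/12299
a_6 = 42: 32834815/520446
a_7 = 57: 1872360396/29677721

1872360396/29677721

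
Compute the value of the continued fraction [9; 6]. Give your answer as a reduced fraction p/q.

55/6

Work from the innermost term outward:
Start with 6.
9 + 1/(6/1) = 9 + 1/6 = 55/6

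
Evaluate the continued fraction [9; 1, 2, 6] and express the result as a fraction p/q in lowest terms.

Start with 6.
2 + 1/(6/1) = 2 + 1/6 = 13/6
1 + 1/(13/6) = 1 + 6/13 = 19/13
9 + 1/(19/13) = 9 + 13/19 = 184/19

184/19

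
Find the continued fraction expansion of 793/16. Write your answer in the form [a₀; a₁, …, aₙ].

[49; 1, 1, 3, 2]

793 = 49·16 + 9, so a_0 = 49
16 = 1·9 + 7, so a_1 = 1
9 = 1·7 + 2, so a_2 = 1
7 = 3·2 + 1, so a_3 = 3
2 = 2·1 + 0, so a_4 = 2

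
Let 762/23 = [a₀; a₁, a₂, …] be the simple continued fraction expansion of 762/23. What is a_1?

7

762 = 33·23 + 3, so a_0 = 33
23 = 7·3 + 2, so a_1 = 7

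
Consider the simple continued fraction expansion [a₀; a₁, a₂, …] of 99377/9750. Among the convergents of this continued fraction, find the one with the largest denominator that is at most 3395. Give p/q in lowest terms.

1906/187

List convergents until the denominator exceeds the bound:
a_0 = 10: 10/1  (≤ bound)
a_1 = 5: 51/5  (≤ bound)
a_2 = 5: 265/26  (≤ bound)
a_3 = 7: 1906/187  (≤ bound)
a_4 = 52: 99377/9750  (> 3395, stop)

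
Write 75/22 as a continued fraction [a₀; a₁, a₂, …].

[3; 2, 2, 4]

⌊75/22⌋ = 3, remainder 9
⌊22/9⌋ = 2, remainder 4
⌊9/4⌋ = 2, remainder 1
⌊4/1⌋ = 4, remainder 0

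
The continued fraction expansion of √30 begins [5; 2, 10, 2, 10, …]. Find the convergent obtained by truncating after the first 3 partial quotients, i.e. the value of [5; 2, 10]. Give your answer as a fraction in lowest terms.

Starting at the tail and folding back:
Start with 10.
2 + 1/(10/1) = 2 + 1/10 = 21/10
5 + 1/(21/10) = 5 + 10/21 = 115/21

115/21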